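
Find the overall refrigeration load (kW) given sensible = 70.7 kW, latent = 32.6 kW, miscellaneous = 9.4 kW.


Q_total = Q_s + Q_l + Q_misc
Q_total = 70.7 + 32.6 + 9.4
Q_total = 112.7 kW

112.7


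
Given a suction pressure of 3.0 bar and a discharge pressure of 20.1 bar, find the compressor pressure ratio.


PR = P_high / P_low
PR = 20.1 / 3.0
PR = 6.7

6.7


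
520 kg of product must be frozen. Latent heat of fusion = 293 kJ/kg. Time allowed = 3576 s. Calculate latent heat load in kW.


Q_lat = m * h_fg / t
Q_lat = 520 * 293 / 3576
Q_lat = 42.61 kW

42.61


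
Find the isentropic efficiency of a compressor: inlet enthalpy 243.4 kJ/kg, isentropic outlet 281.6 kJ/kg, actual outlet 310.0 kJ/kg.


dh_ideal = 281.6 - 243.4 = 38.2 kJ/kg
dh_actual = 310.0 - 243.4 = 66.6 kJ/kg
eta_s = dh_ideal / dh_actual = 38.2 / 66.6
eta_s = 0.5736

0.5736


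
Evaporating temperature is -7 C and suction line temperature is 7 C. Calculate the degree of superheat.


Superheat = T_suction - T_evap
Superheat = 7 - (-7)
Superheat = 14 K

14


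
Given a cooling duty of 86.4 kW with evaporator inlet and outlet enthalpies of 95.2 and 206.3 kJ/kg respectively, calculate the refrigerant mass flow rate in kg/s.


dh = 206.3 - 95.2 = 111.1 kJ/kg
m_dot = Q / dh = 86.4 / 111.1 = 0.7777 kg/s

0.7777


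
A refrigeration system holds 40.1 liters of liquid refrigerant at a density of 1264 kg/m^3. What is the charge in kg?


Charge = V * rho / 1000
Charge = 40.1 * 1264 / 1000
Charge = 50.69 kg

50.69


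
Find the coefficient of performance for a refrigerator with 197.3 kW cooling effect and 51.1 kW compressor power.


COP = Q_evap / W
COP = 197.3 / 51.1
COP = 3.861

3.861


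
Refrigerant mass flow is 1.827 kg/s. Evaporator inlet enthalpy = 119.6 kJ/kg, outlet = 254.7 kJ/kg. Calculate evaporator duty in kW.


dh = 254.7 - 119.6 = 135.1 kJ/kg
Q_evap = m_dot * dh = 1.827 * 135.1
Q_evap = 246.83 kW

246.83


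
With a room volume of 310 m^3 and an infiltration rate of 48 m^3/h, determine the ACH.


ACH = flow / volume
ACH = 48 / 310
ACH = 0.155

0.155


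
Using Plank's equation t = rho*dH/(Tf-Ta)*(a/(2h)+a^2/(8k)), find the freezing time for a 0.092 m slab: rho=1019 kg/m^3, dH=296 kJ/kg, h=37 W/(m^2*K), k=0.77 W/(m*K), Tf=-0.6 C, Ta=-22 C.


dT = -0.6 - (-22) = 21.4 K
term1 = a/(2h) = 0.092/(2*37) = 0.001243243243
term2 = a^2/(8k) = 0.092^2/(8*0.77) = 0.001374025974
t = rho*dH*1000/dT * (term1 + term2)
t = 1019*296*1000/21.4 * (0.001243243243 + 0.001374025974)
t = 36889 s

36889


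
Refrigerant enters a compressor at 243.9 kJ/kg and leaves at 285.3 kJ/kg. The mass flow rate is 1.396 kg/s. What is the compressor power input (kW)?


dh = 285.3 - 243.9 = 41.4 kJ/kg
W = m_dot * dh = 1.396 * 41.4 = 57.79 kW

57.79


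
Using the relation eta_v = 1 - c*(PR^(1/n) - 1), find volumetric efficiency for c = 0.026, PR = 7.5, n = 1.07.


PR^(1/n) = 7.5^(1/1.07) = 6.57376636
eta_v = 1 - 0.026 * (6.57376636 - 1)
eta_v = 0.8551

0.8551


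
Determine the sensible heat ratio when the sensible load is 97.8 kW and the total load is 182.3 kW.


SHR = Q_sensible / Q_total
SHR = 97.8 / 182.3
SHR = 0.536

0.536


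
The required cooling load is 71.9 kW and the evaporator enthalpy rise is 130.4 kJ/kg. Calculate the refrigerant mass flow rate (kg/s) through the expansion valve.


m_dot = Q / dh
m_dot = 71.9 / 130.4
m_dot = 0.5514 kg/s

0.5514


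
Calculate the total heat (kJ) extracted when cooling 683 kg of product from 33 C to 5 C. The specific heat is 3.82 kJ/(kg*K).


dT = 33 - (5) = 28 K
Q = m * cp * dT = 683 * 3.82 * 28
Q = 73054 kJ

73054


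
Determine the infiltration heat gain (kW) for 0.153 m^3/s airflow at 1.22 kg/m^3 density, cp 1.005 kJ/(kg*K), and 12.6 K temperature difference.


Q = V_dot * rho * cp * dT
Q = 0.153 * 1.22 * 1.005 * 12.6
Q = 2.364 kW

2.364


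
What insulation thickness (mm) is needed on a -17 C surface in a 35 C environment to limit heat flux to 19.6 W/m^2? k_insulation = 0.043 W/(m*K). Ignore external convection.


dT = 35 - (-17) = 52 K
thickness = k * dT / q_max * 1000
thickness = 0.043 * 52 / 19.6 * 1000
thickness = 114.1 mm

114.1


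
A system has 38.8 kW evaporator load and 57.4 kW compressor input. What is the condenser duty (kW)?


Q_cond = Q_evap + W
Q_cond = 38.8 + 57.4
Q_cond = 96.2 kW

96.2


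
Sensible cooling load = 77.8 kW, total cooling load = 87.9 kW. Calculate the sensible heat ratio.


SHR = Q_sensible / Q_total
SHR = 77.8 / 87.9
SHR = 0.885

0.885


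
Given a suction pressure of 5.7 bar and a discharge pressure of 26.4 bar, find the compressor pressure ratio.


PR = P_high / P_low
PR = 26.4 / 5.7
PR = 4.632

4.632


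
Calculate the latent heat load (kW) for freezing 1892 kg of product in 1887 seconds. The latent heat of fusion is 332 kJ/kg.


Q_lat = m * h_fg / t
Q_lat = 1892 * 332 / 1887
Q_lat = 332.88 kW

332.88


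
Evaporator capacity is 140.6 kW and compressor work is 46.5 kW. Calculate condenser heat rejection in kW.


Q_cond = Q_evap + W
Q_cond = 140.6 + 46.5
Q_cond = 187.1 kW

187.1


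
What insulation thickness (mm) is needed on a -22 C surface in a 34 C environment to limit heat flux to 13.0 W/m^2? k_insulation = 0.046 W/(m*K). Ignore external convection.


dT = 34 - (-22) = 56 K
thickness = k * dT / q_max * 1000
thickness = 0.046 * 56 / 13.0 * 1000
thickness = 198.2 mm

198.2


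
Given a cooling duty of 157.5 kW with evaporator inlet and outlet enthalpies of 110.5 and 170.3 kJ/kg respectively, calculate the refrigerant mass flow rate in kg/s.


dh = 170.3 - 110.5 = 59.8 kJ/kg
m_dot = Q / dh = 157.5 / 59.8 = 2.6338 kg/s

2.6338


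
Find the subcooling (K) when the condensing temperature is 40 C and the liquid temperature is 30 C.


Subcooling = T_cond - T_liquid
Subcooling = 40 - 30
Subcooling = 10 K

10


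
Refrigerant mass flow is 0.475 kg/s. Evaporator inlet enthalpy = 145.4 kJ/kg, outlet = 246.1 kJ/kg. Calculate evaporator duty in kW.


dh = 246.1 - 145.4 = 100.7 kJ/kg
Q_evap = m_dot * dh = 0.475 * 100.7
Q_evap = 47.83 kW

47.83


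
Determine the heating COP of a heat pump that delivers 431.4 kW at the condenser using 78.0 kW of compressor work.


COP_hp = Q_cond / W
COP_hp = 431.4 / 78.0
COP_hp = 5.531

5.531


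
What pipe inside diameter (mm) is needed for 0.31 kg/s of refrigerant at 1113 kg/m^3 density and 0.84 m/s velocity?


A = m_dot / (rho * v) = 0.31 / (1113 * 0.84) = 0.0003315791725 m^2
d = sqrt(4*A/pi) * 1000
d = 20.5 mm

20.5


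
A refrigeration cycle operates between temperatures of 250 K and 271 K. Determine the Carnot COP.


dT = 271 - 250 = 21 K
COP_carnot = T_cold / dT = 250 / 21
COP_carnot = 11.905

11.905


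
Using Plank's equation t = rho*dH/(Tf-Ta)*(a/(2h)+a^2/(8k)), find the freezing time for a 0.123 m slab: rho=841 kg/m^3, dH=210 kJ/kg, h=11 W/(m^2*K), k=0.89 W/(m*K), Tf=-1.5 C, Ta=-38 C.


dT = -1.5 - (-38) = 36.5 K
term1 = a/(2h) = 0.123/(2*11) = 0.005590909091
term2 = a^2/(8k) = 0.123^2/(8*0.89) = 0.002124859551
t = rho*dH*1000/dT * (term1 + term2)
t = 841*210*1000/36.5 * (0.005590909091 + 0.002124859551)
t = 37334 s

37334


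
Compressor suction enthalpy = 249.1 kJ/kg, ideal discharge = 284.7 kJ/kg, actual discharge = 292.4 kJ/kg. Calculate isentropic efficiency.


dh_ideal = 284.7 - 249.1 = 35.6 kJ/kg
dh_actual = 292.4 - 249.1 = 43.3 kJ/kg
eta_s = dh_ideal / dh_actual = 35.6 / 43.3
eta_s = 0.8222

0.8222


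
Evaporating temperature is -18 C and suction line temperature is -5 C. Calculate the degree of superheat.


Superheat = T_suction - T_evap
Superheat = -5 - (-18)
Superheat = 13 K

13


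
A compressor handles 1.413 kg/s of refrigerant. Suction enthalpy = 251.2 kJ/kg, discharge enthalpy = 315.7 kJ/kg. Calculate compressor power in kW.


dh = 315.7 - 251.2 = 64.5 kJ/kg
W = m_dot * dh = 1.413 * 64.5 = 91.14 kW

91.14


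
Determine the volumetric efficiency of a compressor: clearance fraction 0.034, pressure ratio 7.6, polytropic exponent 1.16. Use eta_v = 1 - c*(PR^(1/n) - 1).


PR^(1/n) = 7.6^(1/1.16) = 5.74542371
eta_v = 1 - 0.034 * (5.74542371 - 1)
eta_v = 0.8387

0.8387


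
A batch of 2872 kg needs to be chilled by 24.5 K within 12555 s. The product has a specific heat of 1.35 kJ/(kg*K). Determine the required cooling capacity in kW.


Q = m * cp * dT / t
Q = 2872 * 1.35 * 24.5 / 12555
Q = 7.566 kW

7.566


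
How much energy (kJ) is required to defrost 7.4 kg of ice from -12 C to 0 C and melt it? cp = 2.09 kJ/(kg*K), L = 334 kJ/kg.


Sensible heat = cp * dT = 2.09 * 12 = 25.08 kJ/kg
Total per kg = 25.08 + 334 = 359.08 kJ/kg
Q = m * total = 7.4 * 359.08
Q = 2657.2 kJ

2657.2


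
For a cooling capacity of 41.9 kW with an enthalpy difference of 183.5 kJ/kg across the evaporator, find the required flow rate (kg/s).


m_dot = Q / dh
m_dot = 41.9 / 183.5
m_dot = 0.2283 kg/s

0.2283


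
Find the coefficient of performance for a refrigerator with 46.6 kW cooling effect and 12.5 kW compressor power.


COP = Q_evap / W
COP = 46.6 / 12.5
COP = 3.728

3.728


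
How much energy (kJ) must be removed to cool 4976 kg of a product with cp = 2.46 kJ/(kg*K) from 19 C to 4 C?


dT = 19 - (4) = 15 K
Q = m * cp * dT = 4976 * 2.46 * 15
Q = 183614 kJ

183614


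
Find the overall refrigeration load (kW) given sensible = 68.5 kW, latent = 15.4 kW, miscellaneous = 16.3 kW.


Q_total = Q_s + Q_l + Q_misc
Q_total = 68.5 + 15.4 + 16.3
Q_total = 100.2 kW

100.2


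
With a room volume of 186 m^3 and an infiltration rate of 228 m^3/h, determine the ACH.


ACH = flow / volume
ACH = 228 / 186
ACH = 1.226

1.226


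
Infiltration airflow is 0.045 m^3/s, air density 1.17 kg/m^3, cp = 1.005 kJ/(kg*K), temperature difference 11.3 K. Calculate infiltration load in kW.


Q = V_dot * rho * cp * dT
Q = 0.045 * 1.17 * 1.005 * 11.3
Q = 0.598 kW

0.598


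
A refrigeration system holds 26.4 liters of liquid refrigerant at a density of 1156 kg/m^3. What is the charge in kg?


Charge = V * rho / 1000
Charge = 26.4 * 1156 / 1000
Charge = 30.52 kg

30.52


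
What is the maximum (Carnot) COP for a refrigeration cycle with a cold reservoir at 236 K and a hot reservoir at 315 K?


dT = 315 - 236 = 79 K
COP_carnot = T_cold / dT = 236 / 79
COP_carnot = 2.987

2.987


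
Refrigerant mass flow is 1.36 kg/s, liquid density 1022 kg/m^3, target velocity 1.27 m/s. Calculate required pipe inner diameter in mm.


A = m_dot / (rho * v) = 1.36 / (1022 * 1.27) = 0.001047814229 m^2
d = sqrt(4*A/pi) * 1000
d = 36.5 mm

36.5


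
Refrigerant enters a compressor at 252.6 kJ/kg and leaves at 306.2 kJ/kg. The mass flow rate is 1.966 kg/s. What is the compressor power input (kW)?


dh = 306.2 - 252.6 = 53.6 kJ/kg
W = m_dot * dh = 1.966 * 53.6 = 105.38 kW

105.38


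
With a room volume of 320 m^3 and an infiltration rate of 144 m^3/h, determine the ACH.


ACH = flow / volume
ACH = 144 / 320
ACH = 0.45

0.45


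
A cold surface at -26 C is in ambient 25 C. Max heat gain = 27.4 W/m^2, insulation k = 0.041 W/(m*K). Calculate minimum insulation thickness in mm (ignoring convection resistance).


dT = 25 - (-26) = 51 K
thickness = k * dT / q_max * 1000
thickness = 0.041 * 51 / 27.4 * 1000
thickness = 76.3 mm

76.3


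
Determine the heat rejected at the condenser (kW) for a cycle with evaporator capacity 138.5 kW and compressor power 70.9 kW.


Q_cond = Q_evap + W
Q_cond = 138.5 + 70.9
Q_cond = 209.4 kW

209.4


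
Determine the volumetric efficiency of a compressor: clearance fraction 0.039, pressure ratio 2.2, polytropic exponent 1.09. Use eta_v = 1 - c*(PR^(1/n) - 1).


PR^(1/n) = 2.2^(1/1.09) = 2.06133819
eta_v = 1 - 0.039 * (2.06133819 - 1)
eta_v = 0.9586

0.9586


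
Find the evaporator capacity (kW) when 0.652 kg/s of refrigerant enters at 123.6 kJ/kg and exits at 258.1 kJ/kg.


dh = 258.1 - 123.6 = 134.5 kJ/kg
Q_evap = m_dot * dh = 0.652 * 134.5
Q_evap = 87.69 kW

87.69


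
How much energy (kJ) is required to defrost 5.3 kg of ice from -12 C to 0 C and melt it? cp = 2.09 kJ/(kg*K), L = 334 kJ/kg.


Sensible heat = cp * dT = 2.09 * 12 = 25.08 kJ/kg
Total per kg = 25.08 + 334 = 359.08 kJ/kg
Q = m * total = 5.3 * 359.08
Q = 1903.1 kJ

1903.1


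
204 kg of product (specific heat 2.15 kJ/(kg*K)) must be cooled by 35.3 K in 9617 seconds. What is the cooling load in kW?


Q = m * cp * dT / t
Q = 204 * 2.15 * 35.3 / 9617
Q = 1.61 kW

1.61


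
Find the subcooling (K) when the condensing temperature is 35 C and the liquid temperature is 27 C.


Subcooling = T_cond - T_liquid
Subcooling = 35 - 27
Subcooling = 8 K

8


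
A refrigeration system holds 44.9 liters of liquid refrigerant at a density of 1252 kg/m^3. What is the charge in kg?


Charge = V * rho / 1000
Charge = 44.9 * 1252 / 1000
Charge = 56.21 kg

56.21


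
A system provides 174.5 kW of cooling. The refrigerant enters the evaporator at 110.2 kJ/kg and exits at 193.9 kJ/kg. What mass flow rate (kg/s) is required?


dh = 193.9 - 110.2 = 83.7 kJ/kg
m_dot = Q / dh = 174.5 / 83.7 = 2.0848 kg/s

2.0848


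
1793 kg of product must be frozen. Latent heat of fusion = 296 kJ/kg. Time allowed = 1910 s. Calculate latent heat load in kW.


Q_lat = m * h_fg / t
Q_lat = 1793 * 296 / 1910
Q_lat = 277.87 kW

277.87


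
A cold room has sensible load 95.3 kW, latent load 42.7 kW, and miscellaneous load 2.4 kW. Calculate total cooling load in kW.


Q_total = Q_s + Q_l + Q_misc
Q_total = 95.3 + 42.7 + 2.4
Q_total = 140.4 kW

140.4


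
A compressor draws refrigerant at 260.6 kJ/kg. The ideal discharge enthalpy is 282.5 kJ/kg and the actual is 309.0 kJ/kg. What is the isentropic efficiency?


dh_ideal = 282.5 - 260.6 = 21.9 kJ/kg
dh_actual = 309.0 - 260.6 = 48.4 kJ/kg
eta_s = dh_ideal / dh_actual = 21.9 / 48.4
eta_s = 0.4525

0.4525


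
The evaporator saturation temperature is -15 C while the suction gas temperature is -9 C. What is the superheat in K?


Superheat = T_suction - T_evap
Superheat = -9 - (-15)
Superheat = 6 K

6


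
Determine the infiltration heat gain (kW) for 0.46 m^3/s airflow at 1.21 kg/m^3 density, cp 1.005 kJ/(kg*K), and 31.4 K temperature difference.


Q = V_dot * rho * cp * dT
Q = 0.46 * 1.21 * 1.005 * 31.4
Q = 17.565 kW

17.565


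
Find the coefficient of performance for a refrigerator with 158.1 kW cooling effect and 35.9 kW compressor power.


COP = Q_evap / W
COP = 158.1 / 35.9
COP = 4.404

4.404


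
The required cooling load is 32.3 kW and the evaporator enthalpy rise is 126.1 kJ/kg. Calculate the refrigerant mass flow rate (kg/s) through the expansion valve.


m_dot = Q / dh
m_dot = 32.3 / 126.1
m_dot = 0.2561 kg/s

0.2561


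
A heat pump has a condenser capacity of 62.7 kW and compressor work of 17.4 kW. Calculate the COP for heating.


COP_hp = Q_cond / W
COP_hp = 62.7 / 17.4
COP_hp = 3.603

3.603


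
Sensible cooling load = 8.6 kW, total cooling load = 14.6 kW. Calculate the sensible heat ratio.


SHR = Q_sensible / Q_total
SHR = 8.6 / 14.6
SHR = 0.589

0.589


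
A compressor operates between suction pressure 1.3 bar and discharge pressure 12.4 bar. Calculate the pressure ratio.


PR = P_high / P_low
PR = 12.4 / 1.3
PR = 9.538

9.538


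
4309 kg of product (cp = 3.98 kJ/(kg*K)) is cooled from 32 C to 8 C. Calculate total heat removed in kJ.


dT = 32 - (8) = 24 K
Q = m * cp * dT = 4309 * 3.98 * 24
Q = 411596 kJ

411596


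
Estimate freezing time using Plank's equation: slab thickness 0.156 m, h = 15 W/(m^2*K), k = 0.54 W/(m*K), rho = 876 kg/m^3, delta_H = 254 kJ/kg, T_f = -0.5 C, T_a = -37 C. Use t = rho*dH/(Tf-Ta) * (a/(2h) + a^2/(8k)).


dT = -0.5 - (-37) = 36.5 K
term1 = a/(2h) = 0.156/(2*15) = 0.0052
term2 = a^2/(8k) = 0.156^2/(8*0.54) = 0.005633333333
t = rho*dH*1000/dT * (term1 + term2)
t = 876*254*1000/36.5 * (0.0052 + 0.005633333333)
t = 66040 s

66040


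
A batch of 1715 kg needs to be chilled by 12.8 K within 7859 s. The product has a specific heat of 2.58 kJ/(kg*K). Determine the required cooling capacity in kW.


Q = m * cp * dT / t
Q = 1715 * 2.58 * 12.8 / 7859
Q = 7.207 kW

7.207


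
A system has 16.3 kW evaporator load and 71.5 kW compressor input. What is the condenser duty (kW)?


Q_cond = Q_evap + W
Q_cond = 16.3 + 71.5
Q_cond = 87.8 kW

87.8


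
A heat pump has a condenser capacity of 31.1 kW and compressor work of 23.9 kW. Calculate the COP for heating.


COP_hp = Q_cond / W
COP_hp = 31.1 / 23.9
COP_hp = 1.301

1.301


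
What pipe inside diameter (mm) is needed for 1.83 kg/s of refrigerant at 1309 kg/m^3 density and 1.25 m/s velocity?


A = m_dot / (rho * v) = 1.83 / (1309 * 1.25) = 0.001118411001 m^2
d = sqrt(4*A/pi) * 1000
d = 37.7 mm

37.7


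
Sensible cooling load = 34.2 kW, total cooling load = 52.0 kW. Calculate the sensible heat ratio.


SHR = Q_sensible / Q_total
SHR = 34.2 / 52.0
SHR = 0.658

0.658


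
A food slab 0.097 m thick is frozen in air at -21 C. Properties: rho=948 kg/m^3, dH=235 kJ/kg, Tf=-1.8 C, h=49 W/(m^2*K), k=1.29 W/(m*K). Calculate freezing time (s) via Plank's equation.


dT = -1.8 - (-21) = 19.2 K
term1 = a/(2h) = 0.097/(2*49) = 0.0009897959184
term2 = a^2/(8k) = 0.097^2/(8*1.29) = 0.0009117248062
t = rho*dH*1000/dT * (term1 + term2)
t = 948*235*1000/19.2 * (0.0009897959184 + 0.0009117248062)
t = 22064 s

22064


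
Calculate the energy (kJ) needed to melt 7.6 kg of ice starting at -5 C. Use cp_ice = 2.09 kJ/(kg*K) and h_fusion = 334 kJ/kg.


Sensible heat = cp * dT = 2.09 * 5 = 10.45 kJ/kg
Total per kg = 10.45 + 334 = 344.45 kJ/kg
Q = m * total = 7.6 * 344.45
Q = 2617.8 kJ

2617.8


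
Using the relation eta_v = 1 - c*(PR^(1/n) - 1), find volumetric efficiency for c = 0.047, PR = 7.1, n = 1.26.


PR^(1/n) = 7.1^(1/1.26) = 4.73807427
eta_v = 1 - 0.047 * (4.73807427 - 1)
eta_v = 0.8243

0.8243


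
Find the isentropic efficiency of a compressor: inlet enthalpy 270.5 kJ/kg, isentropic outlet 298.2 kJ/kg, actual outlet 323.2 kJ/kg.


dh_ideal = 298.2 - 270.5 = 27.7 kJ/kg
dh_actual = 323.2 - 270.5 = 52.7 kJ/kg
eta_s = dh_ideal / dh_actual = 27.7 / 52.7
eta_s = 0.5256

0.5256


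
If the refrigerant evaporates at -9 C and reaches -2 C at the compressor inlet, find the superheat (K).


Superheat = T_suction - T_evap
Superheat = -2 - (-9)
Superheat = 7 K

7


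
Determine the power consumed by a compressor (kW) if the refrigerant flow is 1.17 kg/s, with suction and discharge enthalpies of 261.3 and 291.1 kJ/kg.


dh = 291.1 - 261.3 = 29.8 kJ/kg
W = m_dot * dh = 1.17 * 29.8 = 34.87 kW

34.87


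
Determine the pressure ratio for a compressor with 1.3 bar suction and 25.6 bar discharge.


PR = P_high / P_low
PR = 25.6 / 1.3
PR = 19.692

19.692


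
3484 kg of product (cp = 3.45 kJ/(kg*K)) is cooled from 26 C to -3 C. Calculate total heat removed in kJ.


dT = 26 - (-3) = 29 K
Q = m * cp * dT = 3484 * 3.45 * 29
Q = 348574 kJ

348574


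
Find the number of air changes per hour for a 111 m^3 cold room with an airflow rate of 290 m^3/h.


ACH = flow / volume
ACH = 290 / 111
ACH = 2.613

2.613


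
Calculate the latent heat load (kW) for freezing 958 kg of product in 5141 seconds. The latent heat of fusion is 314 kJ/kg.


Q_lat = m * h_fg / t
Q_lat = 958 * 314 / 5141
Q_lat = 58.51 kW

58.51


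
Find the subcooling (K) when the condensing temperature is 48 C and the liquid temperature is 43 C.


Subcooling = T_cond - T_liquid
Subcooling = 48 - 43
Subcooling = 5 K

5


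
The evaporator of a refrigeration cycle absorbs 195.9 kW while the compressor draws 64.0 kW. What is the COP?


COP = Q_evap / W
COP = 195.9 / 64.0
COP = 3.061

3.061


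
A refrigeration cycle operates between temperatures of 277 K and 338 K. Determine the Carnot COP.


dT = 338 - 277 = 61 K
COP_carnot = T_cold / dT = 277 / 61
COP_carnot = 4.541

4.541


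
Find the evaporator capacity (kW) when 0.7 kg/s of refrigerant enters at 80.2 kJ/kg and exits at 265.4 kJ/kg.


dh = 265.4 - 80.2 = 185.2 kJ/kg
Q_evap = m_dot * dh = 0.7 * 185.2
Q_evap = 129.64 kW

129.64


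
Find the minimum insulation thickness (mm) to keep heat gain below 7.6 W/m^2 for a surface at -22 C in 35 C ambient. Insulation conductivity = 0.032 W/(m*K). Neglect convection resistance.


dT = 35 - (-22) = 57 K
thickness = k * dT / q_max * 1000
thickness = 0.032 * 57 / 7.6 * 1000
thickness = 240.0 mm

240.0


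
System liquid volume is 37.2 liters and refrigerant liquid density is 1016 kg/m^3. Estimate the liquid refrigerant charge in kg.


Charge = V * rho / 1000
Charge = 37.2 * 1016 / 1000
Charge = 37.8 kg

37.8


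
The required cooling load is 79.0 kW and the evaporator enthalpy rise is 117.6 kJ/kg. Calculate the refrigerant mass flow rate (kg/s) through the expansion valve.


m_dot = Q / dh
m_dot = 79.0 / 117.6
m_dot = 0.6718 kg/s

0.6718


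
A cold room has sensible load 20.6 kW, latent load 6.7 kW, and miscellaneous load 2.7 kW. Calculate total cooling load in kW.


Q_total = Q_s + Q_l + Q_misc
Q_total = 20.6 + 6.7 + 2.7
Q_total = 30.0 kW

30.0


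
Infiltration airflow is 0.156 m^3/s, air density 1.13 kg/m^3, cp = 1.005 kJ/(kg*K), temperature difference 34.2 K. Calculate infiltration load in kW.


Q = V_dot * rho * cp * dT
Q = 0.156 * 1.13 * 1.005 * 34.2
Q = 6.059 kW

6.059


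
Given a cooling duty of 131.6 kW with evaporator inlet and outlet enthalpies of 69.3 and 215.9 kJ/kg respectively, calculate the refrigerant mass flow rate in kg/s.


dh = 215.9 - 69.3 = 146.6 kJ/kg
m_dot = Q / dh = 131.6 / 146.6 = 0.8977 kg/s

0.8977


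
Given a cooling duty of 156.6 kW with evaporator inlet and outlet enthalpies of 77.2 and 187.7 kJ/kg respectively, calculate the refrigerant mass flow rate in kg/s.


dh = 187.7 - 77.2 = 110.5 kJ/kg
m_dot = Q / dh = 156.6 / 110.5 = 1.4172 kg/s

1.4172


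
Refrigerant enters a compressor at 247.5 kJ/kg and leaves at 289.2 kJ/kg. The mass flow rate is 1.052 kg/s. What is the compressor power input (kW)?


dh = 289.2 - 247.5 = 41.7 kJ/kg
W = m_dot * dh = 1.052 * 41.7 = 43.87 kW

43.87


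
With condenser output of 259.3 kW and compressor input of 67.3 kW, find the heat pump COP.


COP_hp = Q_cond / W
COP_hp = 259.3 / 67.3
COP_hp = 3.853

3.853


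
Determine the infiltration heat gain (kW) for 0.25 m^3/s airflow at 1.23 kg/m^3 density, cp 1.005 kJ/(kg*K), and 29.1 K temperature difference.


Q = V_dot * rho * cp * dT
Q = 0.25 * 1.23 * 1.005 * 29.1
Q = 8.993 kW

8.993


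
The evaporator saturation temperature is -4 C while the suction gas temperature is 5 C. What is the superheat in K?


Superheat = T_suction - T_evap
Superheat = 5 - (-4)
Superheat = 9 K

9


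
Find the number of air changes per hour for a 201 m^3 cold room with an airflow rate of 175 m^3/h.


ACH = flow / volume
ACH = 175 / 201
ACH = 0.871

0.871


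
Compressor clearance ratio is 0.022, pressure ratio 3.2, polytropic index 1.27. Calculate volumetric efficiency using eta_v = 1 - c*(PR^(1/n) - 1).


PR^(1/n) = 3.2^(1/1.27) = 2.49894034
eta_v = 1 - 0.022 * (2.49894034 - 1)
eta_v = 0.967

0.967


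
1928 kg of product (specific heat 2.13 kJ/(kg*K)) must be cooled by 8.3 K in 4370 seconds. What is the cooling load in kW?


Q = m * cp * dT / t
Q = 1928 * 2.13 * 8.3 / 4370
Q = 7.8 kW

7.8


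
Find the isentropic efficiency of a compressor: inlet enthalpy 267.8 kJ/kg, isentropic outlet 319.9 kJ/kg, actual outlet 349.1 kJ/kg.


dh_ideal = 319.9 - 267.8 = 52.1 kJ/kg
dh_actual = 349.1 - 267.8 = 81.3 kJ/kg
eta_s = dh_ideal / dh_actual = 52.1 / 81.3
eta_s = 0.6408

0.6408


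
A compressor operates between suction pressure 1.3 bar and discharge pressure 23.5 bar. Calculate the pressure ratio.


PR = P_high / P_low
PR = 23.5 / 1.3
PR = 18.077

18.077


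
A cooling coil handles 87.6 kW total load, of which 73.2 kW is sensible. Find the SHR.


SHR = Q_sensible / Q_total
SHR = 73.2 / 87.6
SHR = 0.836

0.836


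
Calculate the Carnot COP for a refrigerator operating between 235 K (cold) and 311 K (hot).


dT = 311 - 235 = 76 K
COP_carnot = T_cold / dT = 235 / 76
COP_carnot = 3.092

3.092


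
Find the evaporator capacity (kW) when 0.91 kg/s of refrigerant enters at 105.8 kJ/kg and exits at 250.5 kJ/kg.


dh = 250.5 - 105.8 = 144.7 kJ/kg
Q_evap = m_dot * dh = 0.91 * 144.7
Q_evap = 131.68 kW

131.68


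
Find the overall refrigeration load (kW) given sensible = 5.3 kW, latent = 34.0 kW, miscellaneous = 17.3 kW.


Q_total = Q_s + Q_l + Q_misc
Q_total = 5.3 + 34.0 + 17.3
Q_total = 56.6 kW

56.6


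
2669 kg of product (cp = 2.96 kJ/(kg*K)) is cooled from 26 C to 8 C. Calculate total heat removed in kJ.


dT = 26 - (8) = 18 K
Q = m * cp * dT = 2669 * 2.96 * 18
Q = 142204 kJ

142204


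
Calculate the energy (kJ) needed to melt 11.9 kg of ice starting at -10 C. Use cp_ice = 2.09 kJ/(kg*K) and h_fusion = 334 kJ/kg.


Sensible heat = cp * dT = 2.09 * 10 = 20.9 kJ/kg
Total per kg = 20.9 + 334 = 354.9 kJ/kg
Q = m * total = 11.9 * 354.9
Q = 4223.3 kJ

4223.3


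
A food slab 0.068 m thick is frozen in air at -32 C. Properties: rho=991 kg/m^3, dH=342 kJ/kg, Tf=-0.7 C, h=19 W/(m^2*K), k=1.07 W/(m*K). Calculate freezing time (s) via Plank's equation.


dT = -0.7 - (-32) = 31.3 K
term1 = a/(2h) = 0.068/(2*19) = 0.001789473684
term2 = a^2/(8k) = 0.068^2/(8*1.07) = 0.0005401869159
t = rho*dH*1000/dT * (term1 + term2)
t = 991*342*1000/31.3 * (0.001789473684 + 0.0005401869159)
t = 25226 s

25226


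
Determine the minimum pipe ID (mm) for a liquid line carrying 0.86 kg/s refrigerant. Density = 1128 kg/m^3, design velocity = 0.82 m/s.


A = m_dot / (rho * v) = 0.86 / (1128 * 0.82) = 0.000929769936 m^2
d = sqrt(4*A/pi) * 1000
d = 34.4 mm

34.4


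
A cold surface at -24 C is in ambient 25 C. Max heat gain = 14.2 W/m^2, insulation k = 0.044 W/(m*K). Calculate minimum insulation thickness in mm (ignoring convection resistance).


dT = 25 - (-24) = 49 K
thickness = k * dT / q_max * 1000
thickness = 0.044 * 49 / 14.2 * 1000
thickness = 151.8 mm

151.8


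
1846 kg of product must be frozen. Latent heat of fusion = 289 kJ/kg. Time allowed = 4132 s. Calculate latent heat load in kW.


Q_lat = m * h_fg / t
Q_lat = 1846 * 289 / 4132
Q_lat = 129.11 kW

129.11


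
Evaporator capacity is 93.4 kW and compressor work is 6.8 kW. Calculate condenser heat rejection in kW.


Q_cond = Q_evap + W
Q_cond = 93.4 + 6.8
Q_cond = 100.2 kW

100.2


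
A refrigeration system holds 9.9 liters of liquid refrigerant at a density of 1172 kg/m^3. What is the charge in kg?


Charge = V * rho / 1000
Charge = 9.9 * 1172 / 1000
Charge = 11.6 kg

11.6


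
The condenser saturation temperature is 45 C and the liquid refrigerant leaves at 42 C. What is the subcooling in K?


Subcooling = T_cond - T_liquid
Subcooling = 45 - 42
Subcooling = 3 K

3


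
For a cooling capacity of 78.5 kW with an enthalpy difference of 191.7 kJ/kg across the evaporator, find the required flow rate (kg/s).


m_dot = Q / dh
m_dot = 78.5 / 191.7
m_dot = 0.4095 kg/s

0.4095


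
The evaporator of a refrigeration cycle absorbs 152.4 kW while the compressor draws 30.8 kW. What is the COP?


COP = Q_evap / W
COP = 152.4 / 30.8
COP = 4.948

4.948


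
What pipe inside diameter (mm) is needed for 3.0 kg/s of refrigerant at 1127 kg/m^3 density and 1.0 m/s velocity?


A = m_dot / (rho * v) = 3.0 / (1127 * 1.0) = 0.002661934339 m^2
d = sqrt(4*A/pi) * 1000
d = 58.2 mm

58.2


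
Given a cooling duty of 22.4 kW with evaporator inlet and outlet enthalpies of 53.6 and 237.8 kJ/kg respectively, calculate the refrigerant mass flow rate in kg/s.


dh = 237.8 - 53.6 = 184.2 kJ/kg
m_dot = Q / dh = 22.4 / 184.2 = 0.1216 kg/s

0.1216


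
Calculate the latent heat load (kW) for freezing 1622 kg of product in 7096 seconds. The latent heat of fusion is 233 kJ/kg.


Q_lat = m * h_fg / t
Q_lat = 1622 * 233 / 7096
Q_lat = 53.26 kW

53.26


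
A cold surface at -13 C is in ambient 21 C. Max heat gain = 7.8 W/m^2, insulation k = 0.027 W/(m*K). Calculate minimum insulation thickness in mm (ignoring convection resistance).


dT = 21 - (-13) = 34 K
thickness = k * dT / q_max * 1000
thickness = 0.027 * 34 / 7.8 * 1000
thickness = 117.7 mm

117.7


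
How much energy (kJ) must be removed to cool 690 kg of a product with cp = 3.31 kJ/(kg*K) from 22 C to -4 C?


dT = 22 - (-4) = 26 K
Q = m * cp * dT = 690 * 3.31 * 26
Q = 59381 kJ

59381


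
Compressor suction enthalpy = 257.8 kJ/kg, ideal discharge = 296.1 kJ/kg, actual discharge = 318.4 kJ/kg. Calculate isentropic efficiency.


dh_ideal = 296.1 - 257.8 = 38.3 kJ/kg
dh_actual = 318.4 - 257.8 = 60.6 kJ/kg
eta_s = dh_ideal / dh_actual = 38.3 / 60.6
eta_s = 0.632

0.632


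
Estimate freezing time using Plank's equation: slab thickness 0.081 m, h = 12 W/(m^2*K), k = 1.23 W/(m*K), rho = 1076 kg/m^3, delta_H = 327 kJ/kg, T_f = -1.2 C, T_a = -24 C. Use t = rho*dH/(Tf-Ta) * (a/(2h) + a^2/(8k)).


dT = -1.2 - (-24) = 22.8 K
term1 = a/(2h) = 0.081/(2*12) = 0.003375
term2 = a^2/(8k) = 0.081^2/(8*1.23) = 0.0006667682927
t = rho*dH*1000/dT * (term1 + term2)
t = 1076*327*1000/22.8 * (0.003375 + 0.0006667682927)
t = 62373 s

62373


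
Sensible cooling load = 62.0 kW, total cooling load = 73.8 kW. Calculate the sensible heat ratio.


SHR = Q_sensible / Q_total
SHR = 62.0 / 73.8
SHR = 0.84

0.84


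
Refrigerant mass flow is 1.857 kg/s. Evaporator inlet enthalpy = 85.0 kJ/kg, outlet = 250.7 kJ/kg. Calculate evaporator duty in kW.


dh = 250.7 - 85.0 = 165.7 kJ/kg
Q_evap = m_dot * dh = 1.857 * 165.7
Q_evap = 307.7 kW

307.7


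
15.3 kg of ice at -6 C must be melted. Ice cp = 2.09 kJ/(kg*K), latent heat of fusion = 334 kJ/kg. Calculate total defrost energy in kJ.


Sensible heat = cp * dT = 2.09 * 6 = 12.54 kJ/kg
Total per kg = 12.54 + 334 = 346.54 kJ/kg
Q = m * total = 15.3 * 346.54
Q = 5302.1 kJ

5302.1


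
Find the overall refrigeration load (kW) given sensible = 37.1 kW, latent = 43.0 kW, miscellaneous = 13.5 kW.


Q_total = Q_s + Q_l + Q_misc
Q_total = 37.1 + 43.0 + 13.5
Q_total = 93.6 kW

93.6


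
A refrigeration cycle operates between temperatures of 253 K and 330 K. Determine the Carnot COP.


dT = 330 - 253 = 77 K
COP_carnot = T_cold / dT = 253 / 77
COP_carnot = 3.286

3.286


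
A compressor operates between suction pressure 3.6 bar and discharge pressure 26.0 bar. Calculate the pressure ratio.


PR = P_high / P_low
PR = 26.0 / 3.6
PR = 7.222

7.222


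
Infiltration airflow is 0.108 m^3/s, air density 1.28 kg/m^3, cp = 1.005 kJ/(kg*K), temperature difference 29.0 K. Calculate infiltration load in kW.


Q = V_dot * rho * cp * dT
Q = 0.108 * 1.28 * 1.005 * 29.0
Q = 4.029 kW

4.029


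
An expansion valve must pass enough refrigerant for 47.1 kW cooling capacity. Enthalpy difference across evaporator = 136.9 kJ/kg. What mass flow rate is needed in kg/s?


m_dot = Q / dh
m_dot = 47.1 / 136.9
m_dot = 0.344 kg/s

0.344


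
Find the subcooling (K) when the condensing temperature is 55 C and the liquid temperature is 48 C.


Subcooling = T_cond - T_liquid
Subcooling = 55 - 48
Subcooling = 7 K

7


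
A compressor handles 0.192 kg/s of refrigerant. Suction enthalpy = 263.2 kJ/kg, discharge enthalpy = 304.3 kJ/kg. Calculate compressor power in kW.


dh = 304.3 - 263.2 = 41.1 kJ/kg
W = m_dot * dh = 0.192 * 41.1 = 7.89 kW

7.89


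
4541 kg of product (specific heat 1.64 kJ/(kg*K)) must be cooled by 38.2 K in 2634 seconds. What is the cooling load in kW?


Q = m * cp * dT / t
Q = 4541 * 1.64 * 38.2 / 2634
Q = 108.005 kW

108.005


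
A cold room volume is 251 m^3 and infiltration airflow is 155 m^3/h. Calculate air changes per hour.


ACH = flow / volume
ACH = 155 / 251
ACH = 0.618

0.618


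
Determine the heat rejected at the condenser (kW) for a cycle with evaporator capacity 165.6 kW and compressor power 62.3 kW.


Q_cond = Q_evap + W
Q_cond = 165.6 + 62.3
Q_cond = 227.9 kW

227.9


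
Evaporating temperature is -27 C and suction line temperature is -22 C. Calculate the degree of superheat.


Superheat = T_suction - T_evap
Superheat = -22 - (-27)
Superheat = 5 K

5


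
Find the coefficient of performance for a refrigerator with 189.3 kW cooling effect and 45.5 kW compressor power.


COP = Q_evap / W
COP = 189.3 / 45.5
COP = 4.16

4.16


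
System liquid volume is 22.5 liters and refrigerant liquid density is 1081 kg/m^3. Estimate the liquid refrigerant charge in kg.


Charge = V * rho / 1000
Charge = 22.5 * 1081 / 1000
Charge = 24.32 kg

24.32


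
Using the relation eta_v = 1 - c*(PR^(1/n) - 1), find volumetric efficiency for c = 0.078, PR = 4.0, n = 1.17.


PR^(1/n) = 4.0^(1/1.17) = 3.27025177
eta_v = 1 - 0.078 * (3.27025177 - 1)
eta_v = 0.8229

0.8229


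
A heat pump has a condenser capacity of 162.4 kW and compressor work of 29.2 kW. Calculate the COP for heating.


COP_hp = Q_cond / W
COP_hp = 162.4 / 29.2
COP_hp = 5.562

5.562


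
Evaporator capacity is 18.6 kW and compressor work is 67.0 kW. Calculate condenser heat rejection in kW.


Q_cond = Q_evap + W
Q_cond = 18.6 + 67.0
Q_cond = 85.6 kW

85.6


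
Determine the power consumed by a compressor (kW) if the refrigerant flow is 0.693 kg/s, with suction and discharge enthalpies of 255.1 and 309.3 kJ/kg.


dh = 309.3 - 255.1 = 54.2 kJ/kg
W = m_dot * dh = 0.693 * 54.2 = 37.56 kW

37.56


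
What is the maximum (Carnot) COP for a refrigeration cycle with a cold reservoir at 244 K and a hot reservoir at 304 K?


dT = 304 - 244 = 60 K
COP_carnot = T_cold / dT = 244 / 60
COP_carnot = 4.067

4.067


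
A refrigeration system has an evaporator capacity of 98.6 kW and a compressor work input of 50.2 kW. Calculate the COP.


COP = Q_evap / W
COP = 98.6 / 50.2
COP = 1.964

1.964


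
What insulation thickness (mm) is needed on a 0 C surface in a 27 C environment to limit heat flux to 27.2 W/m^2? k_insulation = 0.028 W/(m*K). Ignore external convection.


dT = 27 - (0) = 27 K
thickness = k * dT / q_max * 1000
thickness = 0.028 * 27 / 27.2 * 1000
thickness = 27.8 mm

27.8


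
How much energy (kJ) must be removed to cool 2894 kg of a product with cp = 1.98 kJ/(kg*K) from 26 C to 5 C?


dT = 26 - (5) = 21 K
Q = m * cp * dT = 2894 * 1.98 * 21
Q = 120333 kJ

120333


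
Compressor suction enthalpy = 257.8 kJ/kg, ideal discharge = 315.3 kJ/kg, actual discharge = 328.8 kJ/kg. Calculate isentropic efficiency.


dh_ideal = 315.3 - 257.8 = 57.5 kJ/kg
dh_actual = 328.8 - 257.8 = 71.0 kJ/kg
eta_s = dh_ideal / dh_actual = 57.5 / 71.0
eta_s = 0.8099

0.8099


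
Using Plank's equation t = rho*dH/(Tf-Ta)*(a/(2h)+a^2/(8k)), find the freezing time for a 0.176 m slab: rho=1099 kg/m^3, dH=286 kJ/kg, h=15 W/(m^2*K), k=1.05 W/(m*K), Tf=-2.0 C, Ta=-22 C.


dT = -2.0 - (-22) = 20.0 K
term1 = a/(2h) = 0.176/(2*15) = 0.005866666667
term2 = a^2/(8k) = 0.176^2/(8*1.05) = 0.003687619048
t = rho*dH*1000/dT * (term1 + term2)
t = 1099*286*1000/20.0 * (0.005866666667 + 0.003687619048)
t = 150152 s

150152


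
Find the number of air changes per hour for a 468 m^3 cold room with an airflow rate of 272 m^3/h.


ACH = flow / volume
ACH = 272 / 468
ACH = 0.581

0.581


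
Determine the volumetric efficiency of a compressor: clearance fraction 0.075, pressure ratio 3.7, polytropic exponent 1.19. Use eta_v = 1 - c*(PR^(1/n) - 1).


PR^(1/n) = 3.7^(1/1.19) = 3.00248219
eta_v = 1 - 0.075 * (3.00248219 - 1)
eta_v = 0.8498

0.8498


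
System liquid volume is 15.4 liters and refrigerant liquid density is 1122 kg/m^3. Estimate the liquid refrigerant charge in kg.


Charge = V * rho / 1000
Charge = 15.4 * 1122 / 1000
Charge = 17.28 kg

17.28


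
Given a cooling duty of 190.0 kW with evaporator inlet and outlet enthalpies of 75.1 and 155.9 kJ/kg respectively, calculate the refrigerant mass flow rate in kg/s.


dh = 155.9 - 75.1 = 80.8 kJ/kg
m_dot = Q / dh = 190.0 / 80.8 = 2.3515 kg/s

2.3515


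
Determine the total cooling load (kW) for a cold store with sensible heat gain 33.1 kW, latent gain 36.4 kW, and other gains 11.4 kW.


Q_total = Q_s + Q_l + Q_misc
Q_total = 33.1 + 36.4 + 11.4
Q_total = 80.9 kW

80.9


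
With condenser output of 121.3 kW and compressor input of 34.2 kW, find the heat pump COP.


COP_hp = Q_cond / W
COP_hp = 121.3 / 34.2
COP_hp = 3.547

3.547


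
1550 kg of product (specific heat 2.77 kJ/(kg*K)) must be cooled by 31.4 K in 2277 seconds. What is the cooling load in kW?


Q = m * cp * dT / t
Q = 1550 * 2.77 * 31.4 / 2277
Q = 59.208 kW

59.208


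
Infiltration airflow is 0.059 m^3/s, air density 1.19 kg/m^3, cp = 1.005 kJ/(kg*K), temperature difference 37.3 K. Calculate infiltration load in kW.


Q = V_dot * rho * cp * dT
Q = 0.059 * 1.19 * 1.005 * 37.3
Q = 2.632 kW

2.632


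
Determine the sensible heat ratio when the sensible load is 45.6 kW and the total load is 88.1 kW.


SHR = Q_sensible / Q_total
SHR = 45.6 / 88.1
SHR = 0.518

0.518


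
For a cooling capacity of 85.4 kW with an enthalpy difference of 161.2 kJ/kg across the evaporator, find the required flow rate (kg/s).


m_dot = Q / dh
m_dot = 85.4 / 161.2
m_dot = 0.5298 kg/s

0.5298


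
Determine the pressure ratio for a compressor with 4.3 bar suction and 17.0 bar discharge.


PR = P_high / P_low
PR = 17.0 / 4.3
PR = 3.953

3.953


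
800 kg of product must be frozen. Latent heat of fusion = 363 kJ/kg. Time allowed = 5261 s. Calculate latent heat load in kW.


Q_lat = m * h_fg / t
Q_lat = 800 * 363 / 5261
Q_lat = 55.2 kW

55.2


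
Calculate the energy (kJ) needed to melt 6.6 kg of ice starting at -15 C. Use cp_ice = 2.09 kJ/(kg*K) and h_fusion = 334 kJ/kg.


Sensible heat = cp * dT = 2.09 * 15 = 31.35 kJ/kg
Total per kg = 31.35 + 334 = 365.35 kJ/kg
Q = m * total = 6.6 * 365.35
Q = 2411.3 kJ

2411.3


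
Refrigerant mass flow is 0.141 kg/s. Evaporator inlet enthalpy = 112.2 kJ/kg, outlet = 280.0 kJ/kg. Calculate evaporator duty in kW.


dh = 280.0 - 112.2 = 167.8 kJ/kg
Q_evap = m_dot * dh = 0.141 * 167.8
Q_evap = 23.66 kW

23.66


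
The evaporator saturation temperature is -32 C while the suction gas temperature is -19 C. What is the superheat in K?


Superheat = T_suction - T_evap
Superheat = -19 - (-32)
Superheat = 13 K

13


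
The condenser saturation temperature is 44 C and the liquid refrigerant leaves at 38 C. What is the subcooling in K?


Subcooling = T_cond - T_liquid
Subcooling = 44 - 38
Subcooling = 6 K

6


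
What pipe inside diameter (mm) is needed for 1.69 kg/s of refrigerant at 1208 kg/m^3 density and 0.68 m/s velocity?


A = m_dot / (rho * v) = 1.69 / (1208 * 0.68) = 0.00205736268 m^2
d = sqrt(4*A/pi) * 1000
d = 51.2 mm

51.2


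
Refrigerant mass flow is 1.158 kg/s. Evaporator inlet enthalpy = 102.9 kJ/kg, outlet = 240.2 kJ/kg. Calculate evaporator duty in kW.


dh = 240.2 - 102.9 = 137.3 kJ/kg
Q_evap = m_dot * dh = 1.158 * 137.3
Q_evap = 158.99 kW

158.99


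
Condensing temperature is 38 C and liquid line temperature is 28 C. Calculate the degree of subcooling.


Subcooling = T_cond - T_liquid
Subcooling = 38 - 28
Subcooling = 10 K

10


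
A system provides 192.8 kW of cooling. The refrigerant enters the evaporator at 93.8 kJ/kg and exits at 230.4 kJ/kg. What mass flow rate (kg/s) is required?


dh = 230.4 - 93.8 = 136.6 kJ/kg
m_dot = Q / dh = 192.8 / 136.6 = 1.4114 kg/s

1.4114


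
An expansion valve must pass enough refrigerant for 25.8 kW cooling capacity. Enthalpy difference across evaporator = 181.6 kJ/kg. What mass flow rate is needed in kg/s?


m_dot = Q / dh
m_dot = 25.8 / 181.6
m_dot = 0.1421 kg/s

0.1421
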